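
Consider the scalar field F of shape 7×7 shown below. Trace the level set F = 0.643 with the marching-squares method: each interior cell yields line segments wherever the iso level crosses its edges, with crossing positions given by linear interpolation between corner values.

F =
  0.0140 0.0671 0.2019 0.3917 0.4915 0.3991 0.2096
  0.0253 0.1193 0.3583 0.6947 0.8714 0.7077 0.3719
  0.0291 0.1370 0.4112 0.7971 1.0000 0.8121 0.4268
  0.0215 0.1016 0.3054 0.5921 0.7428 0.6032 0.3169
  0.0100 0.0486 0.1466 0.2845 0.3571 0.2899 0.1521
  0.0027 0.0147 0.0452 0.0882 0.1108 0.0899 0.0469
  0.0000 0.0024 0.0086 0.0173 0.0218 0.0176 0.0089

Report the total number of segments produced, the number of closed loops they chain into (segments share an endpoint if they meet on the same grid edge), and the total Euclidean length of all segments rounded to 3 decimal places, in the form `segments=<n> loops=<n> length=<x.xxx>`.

segments=12 loops=1 length=8.742

cell (0,2): code 0100 → (0.829,3.000)–(1.000,2.846)
cell (0,3): code 1100 → (0.399,4.000)–(0.829,3.000)
cell (0,4): code 1100 → (0.790,5.000)–(0.399,4.000)
cell (0,5): code 1000 → (1.000,5.193)–(0.790,5.000)
cell (1,2): code 0110 → (1.000,2.846)–(2.000,2.601)
cell (1,5): code 1001 → (2.000,5.439)–(1.000,5.193)
cell (2,2): code 0010 → (2.000,2.601)–(2.752,3.000)
cell (2,3): code 0111 → (2.752,3.000)–(3.000,3.338)
cell (2,4): code 1011 → (3.000,4.715)–(2.809,5.000)
cell (2,5): code 0001 → (2.809,5.000)–(2.000,5.439)
cell (3,3): code 0010 → (3.000,3.338)–(3.259,4.000)
cell (3,4): code 0001 → (3.259,4.000)–(3.000,4.715)
total: 12 segments, chained into 1 closed loop(s), length Σ = 8.742030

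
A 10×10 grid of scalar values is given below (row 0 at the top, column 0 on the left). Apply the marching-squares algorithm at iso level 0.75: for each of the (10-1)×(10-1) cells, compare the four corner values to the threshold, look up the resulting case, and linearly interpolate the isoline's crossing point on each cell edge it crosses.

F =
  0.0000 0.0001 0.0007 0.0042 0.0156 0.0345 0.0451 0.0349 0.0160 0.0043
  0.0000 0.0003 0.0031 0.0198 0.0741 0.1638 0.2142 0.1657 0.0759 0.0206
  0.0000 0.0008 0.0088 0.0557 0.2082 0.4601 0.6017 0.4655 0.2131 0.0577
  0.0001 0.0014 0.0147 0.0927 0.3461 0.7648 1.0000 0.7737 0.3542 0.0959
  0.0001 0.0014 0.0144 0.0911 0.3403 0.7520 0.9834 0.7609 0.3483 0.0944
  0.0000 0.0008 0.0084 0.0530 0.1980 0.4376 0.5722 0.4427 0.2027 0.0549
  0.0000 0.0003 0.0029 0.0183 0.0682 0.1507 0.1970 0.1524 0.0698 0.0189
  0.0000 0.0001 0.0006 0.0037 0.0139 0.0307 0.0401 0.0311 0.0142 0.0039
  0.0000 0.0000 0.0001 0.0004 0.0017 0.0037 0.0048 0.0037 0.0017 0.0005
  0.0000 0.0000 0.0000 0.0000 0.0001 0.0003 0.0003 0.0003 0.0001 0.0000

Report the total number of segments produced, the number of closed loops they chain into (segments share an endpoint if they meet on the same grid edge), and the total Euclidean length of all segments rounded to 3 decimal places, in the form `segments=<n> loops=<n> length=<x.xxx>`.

cell (2,4): code 0100 → (2.951,5.000)–(3.000,4.965)
cell (2,5): code 1100 → (2.372,6.000)–(2.951,5.000)
cell (2,6): code 1100 → (2.923,7.000)–(2.372,6.000)
cell (2,7): code 1000 → (3.000,7.056)–(2.923,7.000)
cell (3,4): code 0110 → (3.000,4.965)–(4.000,4.995)
cell (3,7): code 1001 → (4.000,7.026)–(3.000,7.056)
cell (4,4): code 0010 → (4.000,4.995)–(4.006,5.000)
cell (4,5): code 0011 → (4.006,5.000)–(4.568,6.000)
cell (4,6): code 0011 → (4.568,6.000)–(4.034,7.000)
cell (4,7): code 0001 → (4.034,7.000)–(4.000,7.026)
total: 10 segments, chained into 1 closed loop(s), length Σ = 6.784964

segments=10 loops=1 length=6.785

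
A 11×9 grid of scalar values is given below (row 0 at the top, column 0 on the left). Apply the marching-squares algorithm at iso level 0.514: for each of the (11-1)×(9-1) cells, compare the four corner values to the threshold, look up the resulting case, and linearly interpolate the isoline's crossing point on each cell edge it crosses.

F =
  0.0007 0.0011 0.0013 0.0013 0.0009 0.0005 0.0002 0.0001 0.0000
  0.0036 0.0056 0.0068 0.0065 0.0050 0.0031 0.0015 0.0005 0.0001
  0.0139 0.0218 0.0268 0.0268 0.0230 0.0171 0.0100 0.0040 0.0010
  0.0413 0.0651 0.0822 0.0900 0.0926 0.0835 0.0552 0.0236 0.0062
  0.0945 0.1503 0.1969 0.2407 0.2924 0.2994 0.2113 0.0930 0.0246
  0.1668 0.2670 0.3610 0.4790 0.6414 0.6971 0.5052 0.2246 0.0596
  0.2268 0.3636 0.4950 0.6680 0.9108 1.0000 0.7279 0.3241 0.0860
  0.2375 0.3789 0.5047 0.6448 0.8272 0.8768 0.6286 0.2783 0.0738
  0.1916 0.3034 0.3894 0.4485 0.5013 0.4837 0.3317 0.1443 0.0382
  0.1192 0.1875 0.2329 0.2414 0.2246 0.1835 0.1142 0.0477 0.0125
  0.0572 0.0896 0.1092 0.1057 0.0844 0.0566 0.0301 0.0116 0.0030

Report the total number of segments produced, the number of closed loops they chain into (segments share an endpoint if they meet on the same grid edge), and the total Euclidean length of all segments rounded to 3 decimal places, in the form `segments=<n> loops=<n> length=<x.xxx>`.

segments=14 loops=1 length=12.430

cell (4,3): code 0100 → (4.635,4.000)–(5.000,3.216)
cell (4,4): code 1100 → (4.540,5.000)–(4.635,4.000)
cell (4,5): code 1000 → (5.000,5.954)–(4.540,5.000)
cell (5,2): code 0100 → (5.185,3.000)–(6.000,2.110)
cell (5,3): code 1110 → (5.000,3.216)–(5.185,3.000)
cell (5,5): code 1101 → (5.040,6.000)–(5.000,5.954)
cell (5,6): code 1000 → (6.000,6.530)–(5.040,6.000)
cell (6,2): code 0110 → (6.000,2.110)–(7.000,2.066)
cell (6,6): code 1001 → (7.000,6.327)–(6.000,6.530)
cell (7,2): code 0010 → (7.000,2.066)–(7.666,3.000)
cell (7,3): code 0011 → (7.666,3.000)–(7.961,4.000)
cell (7,4): code 0011 → (7.961,4.000)–(7.923,5.000)
cell (7,5): code 0011 → (7.923,5.000)–(7.386,6.000)
cell (7,6): code 0001 → (7.386,6.000)–(7.000,6.327)
total: 14 segments, chained into 1 closed loop(s), length Σ = 12.430070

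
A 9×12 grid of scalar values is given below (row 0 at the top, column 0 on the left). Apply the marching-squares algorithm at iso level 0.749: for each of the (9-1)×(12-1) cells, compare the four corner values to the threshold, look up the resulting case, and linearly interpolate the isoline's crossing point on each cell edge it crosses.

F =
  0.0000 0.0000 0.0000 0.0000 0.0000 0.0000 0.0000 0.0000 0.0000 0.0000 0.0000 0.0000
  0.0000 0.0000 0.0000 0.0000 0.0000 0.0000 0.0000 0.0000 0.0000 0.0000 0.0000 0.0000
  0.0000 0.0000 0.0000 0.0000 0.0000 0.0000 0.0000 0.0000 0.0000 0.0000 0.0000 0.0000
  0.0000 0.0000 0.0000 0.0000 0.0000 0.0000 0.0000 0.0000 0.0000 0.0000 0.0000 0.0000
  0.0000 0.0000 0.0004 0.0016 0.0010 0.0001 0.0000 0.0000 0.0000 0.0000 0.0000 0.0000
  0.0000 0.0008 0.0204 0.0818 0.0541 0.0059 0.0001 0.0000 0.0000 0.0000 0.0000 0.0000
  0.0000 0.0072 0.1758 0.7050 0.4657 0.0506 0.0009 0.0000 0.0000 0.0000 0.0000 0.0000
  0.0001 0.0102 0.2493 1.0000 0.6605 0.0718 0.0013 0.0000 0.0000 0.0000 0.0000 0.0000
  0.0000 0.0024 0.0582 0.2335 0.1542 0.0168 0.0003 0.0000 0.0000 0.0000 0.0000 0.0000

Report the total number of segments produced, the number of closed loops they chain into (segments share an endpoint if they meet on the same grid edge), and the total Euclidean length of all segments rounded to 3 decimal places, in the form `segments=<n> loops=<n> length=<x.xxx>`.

cell (6,2): code 0100 → (6.149,3.000)–(7.000,2.666)
cell (6,3): code 1000 → (7.000,3.739)–(6.149,3.000)
cell (7,2): code 0010 → (7.000,2.666)–(7.327,3.000)
cell (7,3): code 0001 → (7.327,3.000)–(7.000,3.739)
total: 4 segments, chained into 1 closed loop(s), length Σ = 3.317965

segments=4 loops=1 length=3.318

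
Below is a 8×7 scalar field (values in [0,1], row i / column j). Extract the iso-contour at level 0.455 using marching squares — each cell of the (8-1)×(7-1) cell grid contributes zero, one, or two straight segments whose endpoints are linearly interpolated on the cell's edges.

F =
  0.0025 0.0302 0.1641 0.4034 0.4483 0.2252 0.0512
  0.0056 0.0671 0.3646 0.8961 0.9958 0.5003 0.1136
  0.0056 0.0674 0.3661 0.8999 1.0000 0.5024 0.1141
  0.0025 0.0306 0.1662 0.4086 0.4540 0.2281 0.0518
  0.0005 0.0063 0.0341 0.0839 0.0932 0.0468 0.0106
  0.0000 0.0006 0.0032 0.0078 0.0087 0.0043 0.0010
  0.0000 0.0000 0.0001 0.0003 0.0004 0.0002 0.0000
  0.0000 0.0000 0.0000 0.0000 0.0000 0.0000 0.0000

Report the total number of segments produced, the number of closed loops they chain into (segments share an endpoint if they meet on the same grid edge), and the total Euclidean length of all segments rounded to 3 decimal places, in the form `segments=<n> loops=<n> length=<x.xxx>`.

cell (0,2): code 0100 → (0.105,3.000)–(1.000,2.170)
cell (0,3): code 1100 → (0.012,4.000)–(0.105,3.000)
cell (0,4): code 1100 → (0.835,5.000)–(0.012,4.000)
cell (0,5): code 1000 → (1.000,5.117)–(0.835,5.000)
cell (1,2): code 0110 → (1.000,2.170)–(2.000,2.167)
cell (1,5): code 1001 → (2.000,5.122)–(1.000,5.117)
cell (2,2): code 0010 → (2.000,2.167)–(2.906,3.000)
cell (2,3): code 0011 → (2.906,3.000)–(2.998,4.000)
cell (2,4): code 0011 → (2.998,4.000)–(2.173,5.000)
cell (2,5): code 0001 → (2.173,5.000)–(2.000,5.122)
total: 10 segments, chained into 1 closed loop(s), length Σ = 9.465513

segments=10 loops=1 length=9.466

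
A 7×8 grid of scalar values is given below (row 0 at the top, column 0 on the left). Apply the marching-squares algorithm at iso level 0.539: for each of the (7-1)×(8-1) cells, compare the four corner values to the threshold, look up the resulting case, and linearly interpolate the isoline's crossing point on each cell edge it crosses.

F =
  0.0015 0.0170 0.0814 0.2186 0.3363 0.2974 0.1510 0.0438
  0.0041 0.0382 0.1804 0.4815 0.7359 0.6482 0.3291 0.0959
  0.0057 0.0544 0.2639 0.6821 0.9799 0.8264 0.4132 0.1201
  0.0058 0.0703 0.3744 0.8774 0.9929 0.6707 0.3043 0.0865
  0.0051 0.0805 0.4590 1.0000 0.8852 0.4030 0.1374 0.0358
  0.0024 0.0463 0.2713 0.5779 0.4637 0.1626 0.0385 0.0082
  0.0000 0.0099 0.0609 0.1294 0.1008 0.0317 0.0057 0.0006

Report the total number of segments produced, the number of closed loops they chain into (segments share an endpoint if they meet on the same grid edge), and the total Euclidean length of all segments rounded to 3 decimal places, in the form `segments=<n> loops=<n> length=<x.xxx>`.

segments=16 loops=1 length=12.442

cell (0,3): code 0100 → (0.507,4.000)–(1.000,3.226)
cell (0,4): code 1100 → (0.689,5.000)–(0.507,4.000)
cell (0,5): code 1000 → (1.000,5.342)–(0.689,5.000)
cell (1,2): code 0100 → (1.287,3.000)–(2.000,2.658)
cell (1,3): code 1110 → (1.000,3.226)–(1.287,3.000)
cell (1,5): code 1001 → (2.000,5.696)–(1.000,5.342)
cell (2,2): code 0110 → (2.000,2.658)–(3.000,2.327)
cell (2,5): code 1001 → (3.000,5.359)–(2.000,5.696)
cell (3,2): code 0110 → (3.000,2.327)–(4.000,2.148)
cell (3,4): code 1011 → (4.000,4.718)–(3.492,5.000)
cell (3,5): code 0001 → (3.492,5.000)–(3.000,5.359)
cell (4,2): code 0110 → (4.000,2.148)–(5.000,2.873)
cell (4,3): code 1011 → (5.000,3.341)–(4.821,4.000)
cell (4,4): code 0001 → (4.821,4.000)–(4.000,4.718)
cell (5,2): code 0010 → (5.000,2.873)–(5.087,3.000)
cell (5,3): code 0001 → (5.087,3.000)–(5.000,3.341)
total: 16 segments, chained into 1 closed loop(s), length Σ = 12.442324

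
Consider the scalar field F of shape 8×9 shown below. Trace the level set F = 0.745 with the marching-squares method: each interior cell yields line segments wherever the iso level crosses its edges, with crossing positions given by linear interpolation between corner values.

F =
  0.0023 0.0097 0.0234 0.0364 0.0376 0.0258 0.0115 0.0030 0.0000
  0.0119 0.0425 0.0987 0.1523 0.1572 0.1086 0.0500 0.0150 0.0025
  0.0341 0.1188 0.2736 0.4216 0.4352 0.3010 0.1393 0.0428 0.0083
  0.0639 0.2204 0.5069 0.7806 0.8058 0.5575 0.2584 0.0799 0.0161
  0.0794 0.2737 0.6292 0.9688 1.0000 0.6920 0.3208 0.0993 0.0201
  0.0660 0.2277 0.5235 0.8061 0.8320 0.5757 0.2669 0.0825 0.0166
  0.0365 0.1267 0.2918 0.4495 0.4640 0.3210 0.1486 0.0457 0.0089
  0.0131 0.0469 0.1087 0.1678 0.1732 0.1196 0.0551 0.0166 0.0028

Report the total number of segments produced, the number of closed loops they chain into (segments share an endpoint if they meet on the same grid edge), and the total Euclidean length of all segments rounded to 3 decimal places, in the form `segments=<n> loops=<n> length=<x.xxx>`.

cell (2,2): code 0100 → (2.901,3.000)–(3.000,2.870)
cell (2,3): code 1100 → (2.836,4.000)–(2.901,3.000)
cell (2,4): code 1000 → (3.000,4.245)–(2.836,4.000)
cell (3,2): code 0110 → (3.000,2.870)–(4.000,2.341)
cell (3,4): code 1001 → (4.000,4.828)–(3.000,4.245)
cell (4,2): code 0110 → (4.000,2.341)–(5.000,2.784)
cell (4,4): code 1001 → (5.000,4.339)–(4.000,4.828)
cell (5,2): code 0010 → (5.000,2.784)–(5.171,3.000)
cell (5,3): code 0011 → (5.171,3.000)–(5.236,4.000)
cell (5,4): code 0001 → (5.236,4.000)–(5.000,4.339)
total: 10 segments, chained into 1 closed loop(s), length Σ = 7.647467

segments=10 loops=1 length=7.647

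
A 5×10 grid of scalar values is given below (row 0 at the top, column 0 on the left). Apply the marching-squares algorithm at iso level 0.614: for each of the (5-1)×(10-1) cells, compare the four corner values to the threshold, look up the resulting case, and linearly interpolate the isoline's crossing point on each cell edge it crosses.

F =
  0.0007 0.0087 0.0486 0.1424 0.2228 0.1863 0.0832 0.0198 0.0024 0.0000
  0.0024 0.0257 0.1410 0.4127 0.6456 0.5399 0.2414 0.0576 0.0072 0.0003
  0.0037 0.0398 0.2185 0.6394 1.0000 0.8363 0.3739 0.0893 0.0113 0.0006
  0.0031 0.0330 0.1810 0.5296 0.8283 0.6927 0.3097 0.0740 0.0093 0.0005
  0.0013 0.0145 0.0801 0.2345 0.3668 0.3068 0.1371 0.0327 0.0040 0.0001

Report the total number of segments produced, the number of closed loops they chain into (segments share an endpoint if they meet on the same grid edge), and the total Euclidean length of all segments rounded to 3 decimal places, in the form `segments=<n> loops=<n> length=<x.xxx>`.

segments=12 loops=1 length=7.737

cell (0,3): code 0100 → (0.925,4.000)–(1.000,3.864)
cell (0,4): code 1000 → (1.000,4.299)–(0.925,4.000)
cell (1,2): code 0100 → (1.888,3.000)–(2.000,2.940)
cell (1,3): code 1110 → (1.000,3.864)–(1.888,3.000)
cell (1,4): code 1101 → (1.250,5.000)–(1.000,4.299)
cell (1,5): code 1000 → (2.000,5.481)–(1.250,5.000)
cell (2,2): code 0010 → (2.000,2.940)–(2.231,3.000)
cell (2,3): code 0111 → (2.231,3.000)–(3.000,3.283)
cell (2,5): code 1001 → (3.000,5.205)–(2.000,5.481)
cell (3,3): code 0010 → (3.000,3.283)–(3.464,4.000)
cell (3,4): code 0011 → (3.464,4.000)–(3.204,5.000)
cell (3,5): code 0001 → (3.204,5.000)–(3.000,5.205)
total: 12 segments, chained into 1 closed loop(s), length Σ = 7.737312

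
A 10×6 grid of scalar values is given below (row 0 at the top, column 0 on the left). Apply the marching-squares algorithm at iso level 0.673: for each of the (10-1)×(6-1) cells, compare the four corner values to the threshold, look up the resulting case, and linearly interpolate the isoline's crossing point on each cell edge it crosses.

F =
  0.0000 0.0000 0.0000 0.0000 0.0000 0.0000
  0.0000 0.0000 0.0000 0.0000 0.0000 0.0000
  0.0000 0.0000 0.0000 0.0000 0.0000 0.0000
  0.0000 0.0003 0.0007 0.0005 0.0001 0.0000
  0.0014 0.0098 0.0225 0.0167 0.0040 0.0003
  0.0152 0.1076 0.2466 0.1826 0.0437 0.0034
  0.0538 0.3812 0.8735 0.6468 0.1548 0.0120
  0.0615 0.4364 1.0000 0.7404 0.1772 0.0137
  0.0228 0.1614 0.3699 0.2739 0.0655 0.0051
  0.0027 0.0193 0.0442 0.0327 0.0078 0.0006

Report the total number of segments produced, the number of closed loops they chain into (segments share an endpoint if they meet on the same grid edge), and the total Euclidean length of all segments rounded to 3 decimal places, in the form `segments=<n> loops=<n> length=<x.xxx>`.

segments=8 loops=1 length=5.540

cell (5,1): code 0100 → (5.680,2.000)–(6.000,1.593)
cell (5,2): code 1000 → (6.000,2.884)–(5.680,2.000)
cell (6,1): code 0110 → (6.000,1.593)–(7.000,1.420)
cell (6,2): code 1101 → (6.280,3.000)–(6.000,2.884)
cell (6,3): code 1000 → (7.000,3.120)–(6.280,3.000)
cell (7,1): code 0010 → (7.000,1.420)–(7.519,2.000)
cell (7,2): code 0011 → (7.519,2.000)–(7.144,3.000)
cell (7,3): code 0001 → (7.144,3.000)–(7.000,3.120)
total: 8 segments, chained into 1 closed loop(s), length Σ = 5.539819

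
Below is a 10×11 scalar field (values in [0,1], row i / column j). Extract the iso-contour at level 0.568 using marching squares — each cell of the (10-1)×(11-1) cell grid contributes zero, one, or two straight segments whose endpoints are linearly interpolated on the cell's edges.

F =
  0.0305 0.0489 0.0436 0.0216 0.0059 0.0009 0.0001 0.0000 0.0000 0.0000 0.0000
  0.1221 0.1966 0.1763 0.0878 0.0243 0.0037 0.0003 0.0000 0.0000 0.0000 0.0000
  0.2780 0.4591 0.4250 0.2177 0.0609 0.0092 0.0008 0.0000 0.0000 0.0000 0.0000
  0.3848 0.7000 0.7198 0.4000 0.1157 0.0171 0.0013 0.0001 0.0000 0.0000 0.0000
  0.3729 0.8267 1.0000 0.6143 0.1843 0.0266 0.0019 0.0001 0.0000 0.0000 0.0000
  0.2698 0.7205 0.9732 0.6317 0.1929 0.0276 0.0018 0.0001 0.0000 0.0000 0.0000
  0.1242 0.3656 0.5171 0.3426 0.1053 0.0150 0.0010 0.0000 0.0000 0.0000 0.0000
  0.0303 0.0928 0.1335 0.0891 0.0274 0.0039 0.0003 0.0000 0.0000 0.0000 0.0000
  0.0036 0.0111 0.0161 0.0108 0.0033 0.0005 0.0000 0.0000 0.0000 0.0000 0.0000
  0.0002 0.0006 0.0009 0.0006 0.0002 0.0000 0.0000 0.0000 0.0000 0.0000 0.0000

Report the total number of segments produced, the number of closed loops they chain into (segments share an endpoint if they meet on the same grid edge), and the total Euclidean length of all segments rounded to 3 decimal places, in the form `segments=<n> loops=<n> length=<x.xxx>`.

segments=12 loops=1 length=9.728

cell (2,0): code 0100 → (2.452,1.000)–(3.000,0.581)
cell (2,1): code 1100 → (2.485,2.000)–(2.452,1.000)
cell (2,2): code 1000 → (3.000,2.475)–(2.485,2.000)
cell (3,0): code 0110 → (3.000,0.581)–(4.000,0.430)
cell (3,2): code 1101 → (3.784,3.000)–(3.000,2.475)
cell (3,3): code 1000 → (4.000,3.108)–(3.784,3.000)
cell (4,0): code 0110 → (4.000,0.430)–(5.000,0.662)
cell (4,3): code 1001 → (5.000,3.145)–(4.000,3.108)
cell (5,0): code 0010 → (5.000,0.662)–(5.430,1.000)
cell (5,1): code 0011 → (5.430,1.000)–(5.888,2.000)
cell (5,2): code 0011 → (5.888,2.000)–(5.220,3.000)
cell (5,3): code 0001 → (5.220,3.000)–(5.000,3.145)
total: 12 segments, chained into 1 closed loop(s), length Σ = 9.727789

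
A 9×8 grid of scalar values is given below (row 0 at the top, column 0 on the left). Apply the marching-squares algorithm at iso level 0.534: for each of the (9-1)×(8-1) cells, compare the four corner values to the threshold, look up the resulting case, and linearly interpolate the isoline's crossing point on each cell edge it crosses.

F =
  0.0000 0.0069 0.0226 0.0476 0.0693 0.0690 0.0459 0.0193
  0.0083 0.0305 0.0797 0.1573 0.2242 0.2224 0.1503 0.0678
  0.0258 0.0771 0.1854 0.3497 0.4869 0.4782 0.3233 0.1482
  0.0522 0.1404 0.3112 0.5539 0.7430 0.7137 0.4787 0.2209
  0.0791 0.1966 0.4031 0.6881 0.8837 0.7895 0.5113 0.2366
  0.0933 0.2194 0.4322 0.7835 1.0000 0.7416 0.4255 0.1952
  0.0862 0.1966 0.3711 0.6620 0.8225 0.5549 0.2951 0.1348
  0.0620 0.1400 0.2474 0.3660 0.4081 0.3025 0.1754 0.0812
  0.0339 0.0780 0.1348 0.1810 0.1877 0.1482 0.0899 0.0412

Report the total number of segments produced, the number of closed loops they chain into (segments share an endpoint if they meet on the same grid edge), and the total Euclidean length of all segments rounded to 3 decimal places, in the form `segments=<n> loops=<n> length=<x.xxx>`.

segments=14 loops=1 length=12.730

cell (2,2): code 0100 → (2.903,3.000)–(3.000,2.918)
cell (2,3): code 1100 → (2.184,4.000)–(2.903,3.000)
cell (2,4): code 1100 → (2.237,5.000)–(2.184,4.000)
cell (2,5): code 1000 → (3.000,5.765)–(2.237,5.000)
cell (3,2): code 0110 → (3.000,2.918)–(4.000,2.459)
cell (3,5): code 1001 → (4.000,5.918)–(3.000,5.765)
cell (4,2): code 0110 → (4.000,2.459)–(5.000,2.290)
cell (4,5): code 1001 → (5.000,5.657)–(4.000,5.918)
cell (5,2): code 0110 → (5.000,2.290)–(6.000,2.560)
cell (5,5): code 1001 → (6.000,5.080)–(5.000,5.657)
cell (6,2): code 0010 → (6.000,2.560)–(6.432,3.000)
cell (6,3): code 0011 → (6.432,3.000)–(6.696,4.000)
cell (6,4): code 0011 → (6.696,4.000)–(6.083,5.000)
cell (6,5): code 0001 → (6.083,5.000)–(6.000,5.080)
total: 14 segments, chained into 1 closed loop(s), length Σ = 12.730095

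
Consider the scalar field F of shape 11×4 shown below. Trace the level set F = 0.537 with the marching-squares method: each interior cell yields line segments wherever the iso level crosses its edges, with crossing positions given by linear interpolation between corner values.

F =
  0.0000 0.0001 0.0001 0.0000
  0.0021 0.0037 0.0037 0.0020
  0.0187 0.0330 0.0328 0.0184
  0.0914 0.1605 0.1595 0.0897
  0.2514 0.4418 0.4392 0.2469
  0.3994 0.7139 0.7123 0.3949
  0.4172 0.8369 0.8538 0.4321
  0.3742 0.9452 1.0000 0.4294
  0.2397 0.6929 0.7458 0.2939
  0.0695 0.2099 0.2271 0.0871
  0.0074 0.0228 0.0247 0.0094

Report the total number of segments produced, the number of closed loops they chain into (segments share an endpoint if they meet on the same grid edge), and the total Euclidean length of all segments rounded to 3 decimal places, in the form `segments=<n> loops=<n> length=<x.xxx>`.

segments=12 loops=1 length=10.953

cell (4,0): code 0100 → (4.350,1.000)–(5.000,0.438)
cell (4,1): code 1100 → (4.358,2.000)–(4.350,1.000)
cell (4,2): code 1000 → (5.000,2.552)–(4.358,2.000)
cell (5,0): code 0110 → (5.000,0.438)–(6.000,0.285)
cell (5,2): code 1001 → (6.000,2.751)–(5.000,2.552)
cell (6,0): code 0110 → (6.000,0.285)–(7.000,0.285)
cell (6,2): code 1001 → (7.000,2.811)–(6.000,2.751)
cell (7,0): code 0110 → (7.000,0.285)–(8.000,0.656)
cell (7,2): code 1001 → (8.000,2.462)–(7.000,2.811)
cell (8,0): code 0010 → (8.000,0.656)–(8.323,1.000)
cell (8,1): code 0011 → (8.323,1.000)–(8.403,2.000)
cell (8,2): code 0001 → (8.403,2.000)–(8.000,2.462)
total: 12 segments, chained into 1 closed loop(s), length Σ = 10.952952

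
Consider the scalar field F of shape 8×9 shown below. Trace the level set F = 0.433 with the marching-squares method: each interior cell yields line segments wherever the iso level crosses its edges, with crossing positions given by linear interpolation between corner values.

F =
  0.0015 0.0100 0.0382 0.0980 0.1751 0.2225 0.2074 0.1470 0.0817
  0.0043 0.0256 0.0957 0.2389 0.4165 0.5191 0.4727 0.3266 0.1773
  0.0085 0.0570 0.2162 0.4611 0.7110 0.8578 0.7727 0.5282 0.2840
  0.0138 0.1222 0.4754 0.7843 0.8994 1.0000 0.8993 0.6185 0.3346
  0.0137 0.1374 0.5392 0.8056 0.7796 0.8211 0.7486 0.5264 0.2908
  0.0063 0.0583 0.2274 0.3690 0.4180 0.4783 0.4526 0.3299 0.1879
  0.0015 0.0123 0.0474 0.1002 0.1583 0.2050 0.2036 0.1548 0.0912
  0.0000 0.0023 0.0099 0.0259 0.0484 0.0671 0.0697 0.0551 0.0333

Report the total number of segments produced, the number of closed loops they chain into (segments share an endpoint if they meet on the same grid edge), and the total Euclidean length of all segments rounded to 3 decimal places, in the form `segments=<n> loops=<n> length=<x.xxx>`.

cell (0,4): code 0100 → (0.710,5.000)–(1.000,4.161)
cell (0,5): code 1100 → (0.850,6.000)–(0.710,5.000)
cell (0,6): code 1000 → (1.000,6.272)–(0.850,6.000)
cell (1,2): code 0100 → (1.874,3.000)–(2.000,2.885)
cell (1,3): code 1100 → (1.056,4.000)–(1.874,3.000)
cell (1,4): code 1110 → (1.000,4.161)–(1.056,4.000)
cell (1,6): code 1101 → (1.528,7.000)–(1.000,6.272)
cell (1,7): code 1000 → (2.000,7.390)–(1.528,7.000)
cell (2,1): code 0100 → (2.836,2.000)–(3.000,1.880)
cell (2,2): code 1110 → (2.000,2.885)–(2.836,2.000)
cell (2,7): code 1001 → (3.000,7.653)–(2.000,7.390)
cell (3,1): code 0110 → (3.000,1.880)–(4.000,1.736)
cell (3,7): code 1001 → (4.000,7.396)–(3.000,7.653)
cell (4,1): code 0010 → (4.000,1.736)–(4.341,2.000)
cell (4,2): code 0011 → (4.341,2.000)–(4.853,3.000)
cell (4,3): code 0011 → (4.853,3.000)–(4.959,4.000)
cell (4,4): code 0111 → (4.959,4.000)–(5.000,4.249)
cell (4,6): code 1011 → (5.000,6.160)–(4.475,7.000)
cell (4,7): code 0001 → (4.475,7.000)–(4.000,7.396)
cell (5,4): code 0010 → (5.000,4.249)–(5.166,5.000)
cell (5,5): code 0011 → (5.166,5.000)–(5.079,6.000)
cell (5,6): code 0001 → (5.079,6.000)–(5.000,6.160)
total: 22 segments, chained into 1 closed loop(s), length Σ = 16.223642

segments=22 loops=1 length=16.224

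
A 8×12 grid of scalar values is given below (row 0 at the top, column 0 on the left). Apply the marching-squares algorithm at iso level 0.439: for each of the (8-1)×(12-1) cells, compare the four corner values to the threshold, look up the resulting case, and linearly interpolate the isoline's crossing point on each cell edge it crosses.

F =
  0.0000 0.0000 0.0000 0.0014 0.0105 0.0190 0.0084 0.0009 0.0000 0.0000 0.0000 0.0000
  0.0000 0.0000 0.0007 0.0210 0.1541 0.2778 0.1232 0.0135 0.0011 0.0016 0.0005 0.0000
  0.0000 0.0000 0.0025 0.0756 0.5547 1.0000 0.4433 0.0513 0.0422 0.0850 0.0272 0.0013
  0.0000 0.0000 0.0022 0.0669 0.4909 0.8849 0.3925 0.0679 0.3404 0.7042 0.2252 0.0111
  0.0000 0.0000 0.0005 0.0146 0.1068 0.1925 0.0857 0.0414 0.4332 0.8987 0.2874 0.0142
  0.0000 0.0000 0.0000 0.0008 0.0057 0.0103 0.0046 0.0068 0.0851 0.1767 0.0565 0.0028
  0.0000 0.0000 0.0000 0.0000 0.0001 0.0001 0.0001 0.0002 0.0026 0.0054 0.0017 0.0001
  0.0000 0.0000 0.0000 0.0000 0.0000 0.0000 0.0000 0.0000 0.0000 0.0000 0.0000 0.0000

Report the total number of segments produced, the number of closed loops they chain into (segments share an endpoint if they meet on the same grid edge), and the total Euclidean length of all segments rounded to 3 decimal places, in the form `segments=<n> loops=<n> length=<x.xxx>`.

segments=16 loops=2 length=12.951

cell (1,3): code 0100 → (1.711,4.000)–(2.000,3.759)
cell (1,4): code 1100 → (1.223,5.000)–(1.711,4.000)
cell (1,5): code 1100 → (1.987,6.000)–(1.223,5.000)
cell (1,6): code 1000 → (2.000,6.011)–(1.987,6.000)
cell (2,3): code 0110 → (2.000,3.759)–(3.000,3.878)
cell (2,5): code 1011 → (3.000,5.906)–(2.085,6.000)
cell (2,6): code 0001 → (2.085,6.000)–(2.000,6.011)
cell (2,8): code 0100 → (2.572,9.000)–(3.000,8.271)
cell (2,9): code 1000 → (3.000,9.554)–(2.572,9.000)
cell (3,3): code 0010 → (3.000,3.878)–(3.135,4.000)
cell (3,4): code 0011 → (3.135,4.000)–(3.644,5.000)
cell (3,5): code 0001 → (3.644,5.000)–(3.000,5.906)
cell (3,8): code 0110 → (3.000,8.271)–(4.000,8.012)
cell (3,9): code 1001 → (4.000,9.752)–(3.000,9.554)
cell (4,8): code 0010 → (4.000,8.012)–(4.637,9.000)
cell (4,9): code 0001 → (4.637,9.000)–(4.000,9.752)
total: 16 segments, chained into 2 closed loop(s), length Σ = 12.950947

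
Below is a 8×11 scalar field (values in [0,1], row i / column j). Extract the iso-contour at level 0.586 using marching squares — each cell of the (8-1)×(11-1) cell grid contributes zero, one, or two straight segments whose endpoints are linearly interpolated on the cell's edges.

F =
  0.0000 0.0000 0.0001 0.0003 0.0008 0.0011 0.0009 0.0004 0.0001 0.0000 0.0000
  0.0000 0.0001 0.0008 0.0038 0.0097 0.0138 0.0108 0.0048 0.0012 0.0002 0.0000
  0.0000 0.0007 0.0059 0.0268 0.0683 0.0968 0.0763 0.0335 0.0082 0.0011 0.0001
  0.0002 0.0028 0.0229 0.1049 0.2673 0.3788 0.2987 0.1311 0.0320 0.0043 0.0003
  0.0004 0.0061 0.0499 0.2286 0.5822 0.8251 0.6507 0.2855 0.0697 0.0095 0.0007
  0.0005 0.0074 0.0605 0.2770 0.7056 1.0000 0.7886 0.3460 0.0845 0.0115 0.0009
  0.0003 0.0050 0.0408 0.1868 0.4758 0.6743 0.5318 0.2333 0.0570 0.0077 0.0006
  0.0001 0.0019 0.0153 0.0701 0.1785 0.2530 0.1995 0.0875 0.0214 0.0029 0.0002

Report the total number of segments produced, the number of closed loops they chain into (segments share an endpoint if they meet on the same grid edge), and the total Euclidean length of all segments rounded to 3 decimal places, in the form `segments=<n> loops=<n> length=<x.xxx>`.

cell (3,4): code 0100 → (3.464,5.000)–(4.000,4.016)
cell (3,5): code 1100 → (3.816,6.000)–(3.464,5.000)
cell (3,6): code 1000 → (4.000,6.177)–(3.816,6.000)
cell (4,3): code 0100 → (4.031,4.000)–(5.000,3.721)
cell (4,4): code 1110 → (4.000,4.016)–(4.031,4.000)
cell (4,6): code 1001 → (5.000,6.458)–(4.000,6.177)
cell (5,3): code 0010 → (5.000,3.721)–(5.520,4.000)
cell (5,4): code 0111 → (5.520,4.000)–(6.000,4.555)
cell (5,5): code 1011 → (6.000,5.620)–(5.789,6.000)
cell (5,6): code 0001 → (5.789,6.000)–(5.000,6.458)
cell (6,4): code 0010 → (6.000,4.555)–(6.210,5.000)
cell (6,5): code 0001 → (6.210,5.000)–(6.000,5.620)
total: 12 segments, chained into 1 closed loop(s), length Σ = 8.334969

segments=12 loops=1 length=8.335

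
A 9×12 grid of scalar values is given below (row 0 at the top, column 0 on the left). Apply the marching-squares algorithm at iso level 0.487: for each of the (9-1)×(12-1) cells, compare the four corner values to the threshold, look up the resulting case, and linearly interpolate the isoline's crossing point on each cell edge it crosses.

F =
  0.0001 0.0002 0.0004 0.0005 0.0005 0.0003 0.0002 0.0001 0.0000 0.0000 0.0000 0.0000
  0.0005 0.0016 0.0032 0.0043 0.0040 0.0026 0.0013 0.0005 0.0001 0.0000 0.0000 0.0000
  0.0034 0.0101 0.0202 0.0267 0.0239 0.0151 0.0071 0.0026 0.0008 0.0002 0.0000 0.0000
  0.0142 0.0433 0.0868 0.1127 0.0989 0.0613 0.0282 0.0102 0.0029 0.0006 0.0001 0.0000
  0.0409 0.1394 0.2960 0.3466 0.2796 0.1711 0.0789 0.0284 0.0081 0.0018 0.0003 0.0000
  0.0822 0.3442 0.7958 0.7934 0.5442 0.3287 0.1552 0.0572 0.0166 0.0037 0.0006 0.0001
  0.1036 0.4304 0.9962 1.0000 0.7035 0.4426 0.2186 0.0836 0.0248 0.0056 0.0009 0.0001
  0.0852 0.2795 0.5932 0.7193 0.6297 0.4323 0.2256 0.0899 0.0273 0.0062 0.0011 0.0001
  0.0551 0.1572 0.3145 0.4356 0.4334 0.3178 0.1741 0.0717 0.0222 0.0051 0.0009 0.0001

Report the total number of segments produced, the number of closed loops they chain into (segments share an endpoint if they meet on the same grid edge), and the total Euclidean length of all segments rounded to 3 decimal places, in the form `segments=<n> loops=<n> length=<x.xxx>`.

cell (4,1): code 0100 → (4.382,2.000)–(5.000,1.316)
cell (4,2): code 1100 → (4.314,3.000)–(4.382,2.000)
cell (4,3): code 1100 → (4.784,4.000)–(4.314,3.000)
cell (4,4): code 1000 → (5.000,4.265)–(4.784,4.000)
cell (5,1): code 0110 → (5.000,1.316)–(6.000,1.100)
cell (5,4): code 1001 → (6.000,4.830)–(5.000,4.265)
cell (6,1): code 0110 → (6.000,1.100)–(7.000,1.661)
cell (6,4): code 1001 → (7.000,4.723)–(6.000,4.830)
cell (7,1): code 0010 → (7.000,1.661)–(7.381,2.000)
cell (7,2): code 0011 → (7.381,2.000)–(7.819,3.000)
cell (7,3): code 0011 → (7.819,3.000)–(7.727,4.000)
cell (7,4): code 0001 → (7.727,4.000)–(7.000,4.723)
total: 12 segments, chained into 1 closed loop(s), length Σ = 11.325620

segments=12 loops=1 length=11.326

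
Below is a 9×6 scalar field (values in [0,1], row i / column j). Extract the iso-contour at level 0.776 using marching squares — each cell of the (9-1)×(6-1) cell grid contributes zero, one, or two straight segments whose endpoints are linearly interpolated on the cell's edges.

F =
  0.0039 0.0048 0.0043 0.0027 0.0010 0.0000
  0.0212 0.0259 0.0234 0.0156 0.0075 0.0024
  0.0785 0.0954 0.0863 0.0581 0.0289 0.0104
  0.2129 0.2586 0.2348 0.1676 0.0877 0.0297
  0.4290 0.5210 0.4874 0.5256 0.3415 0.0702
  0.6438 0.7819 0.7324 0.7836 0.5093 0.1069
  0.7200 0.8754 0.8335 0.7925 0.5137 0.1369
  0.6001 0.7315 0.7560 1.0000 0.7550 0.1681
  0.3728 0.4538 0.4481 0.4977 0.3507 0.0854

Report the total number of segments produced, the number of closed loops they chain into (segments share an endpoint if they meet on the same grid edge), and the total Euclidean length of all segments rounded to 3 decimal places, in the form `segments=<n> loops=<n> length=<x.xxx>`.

cell (4,0): code 0100 → (4.977,1.000)–(5.000,0.957)
cell (4,1): code 1000 → (5.000,1.119)–(4.977,1.000)
cell (4,2): code 0100 → (4.971,3.000)–(5.000,2.852)
cell (4,3): code 1000 → (5.000,3.028)–(4.971,3.000)
cell (5,0): code 0110 → (5.000,0.957)–(6.000,0.360)
cell (5,1): code 1101 → (5.431,2.000)–(5.000,1.119)
cell (5,2): code 1110 → (5.000,2.852)–(5.431,2.000)
cell (5,3): code 1001 → (6.000,3.059)–(5.000,3.028)
cell (6,0): code 0010 → (6.000,0.360)–(6.691,1.000)
cell (6,1): code 0011 → (6.691,1.000)–(6.742,2.000)
cell (6,2): code 0111 → (6.742,2.000)–(7.000,2.082)
cell (6,3): code 1001 → (7.000,3.914)–(6.000,3.059)
cell (7,2): code 0010 → (7.000,2.082)–(7.446,3.000)
cell (7,3): code 0001 → (7.446,3.000)–(7.000,3.914)
total: 14 segments, chained into 1 closed loop(s), length Σ = 10.028901

segments=14 loops=1 length=10.029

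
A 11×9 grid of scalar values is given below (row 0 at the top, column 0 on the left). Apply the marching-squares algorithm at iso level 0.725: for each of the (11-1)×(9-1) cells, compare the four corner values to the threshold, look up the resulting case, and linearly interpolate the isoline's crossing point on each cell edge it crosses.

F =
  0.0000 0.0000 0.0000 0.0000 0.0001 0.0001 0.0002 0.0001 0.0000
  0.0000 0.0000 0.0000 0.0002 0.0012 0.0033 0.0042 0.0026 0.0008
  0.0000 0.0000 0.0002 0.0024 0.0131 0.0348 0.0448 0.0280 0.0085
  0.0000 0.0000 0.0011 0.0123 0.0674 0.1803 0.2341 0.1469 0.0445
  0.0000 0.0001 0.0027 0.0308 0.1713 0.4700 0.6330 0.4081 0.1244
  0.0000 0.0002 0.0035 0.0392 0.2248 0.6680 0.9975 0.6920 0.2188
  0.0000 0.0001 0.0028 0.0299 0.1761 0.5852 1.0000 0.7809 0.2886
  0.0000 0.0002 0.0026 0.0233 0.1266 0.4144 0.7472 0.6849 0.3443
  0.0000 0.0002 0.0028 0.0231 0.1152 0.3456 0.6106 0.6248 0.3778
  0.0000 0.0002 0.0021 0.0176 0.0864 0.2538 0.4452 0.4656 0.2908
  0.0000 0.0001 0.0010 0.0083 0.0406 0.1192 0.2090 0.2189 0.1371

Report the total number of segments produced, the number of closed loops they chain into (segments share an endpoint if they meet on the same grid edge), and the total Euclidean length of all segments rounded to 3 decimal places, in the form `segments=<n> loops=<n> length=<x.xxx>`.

segments=10 loops=1 length=7.410

cell (4,5): code 0100 → (4.252,6.000)–(5.000,5.173)
cell (4,6): code 1000 → (5.000,6.892)–(4.252,6.000)
cell (5,5): code 0110 → (5.000,5.173)–(6.000,5.337)
cell (5,6): code 1101 → (5.371,7.000)–(5.000,6.892)
cell (5,7): code 1000 → (6.000,7.114)–(5.371,7.000)
cell (6,5): code 0110 → (6.000,5.337)–(7.000,5.933)
cell (6,6): code 1011 → (7.000,6.356)–(6.582,7.000)
cell (6,7): code 0001 → (6.582,7.000)–(6.000,7.114)
cell (7,5): code 0010 → (7.000,5.933)–(7.163,6.000)
cell (7,6): code 0001 → (7.163,6.000)–(7.000,6.356)
total: 10 segments, chained into 1 closed loop(s), length Σ = 7.409787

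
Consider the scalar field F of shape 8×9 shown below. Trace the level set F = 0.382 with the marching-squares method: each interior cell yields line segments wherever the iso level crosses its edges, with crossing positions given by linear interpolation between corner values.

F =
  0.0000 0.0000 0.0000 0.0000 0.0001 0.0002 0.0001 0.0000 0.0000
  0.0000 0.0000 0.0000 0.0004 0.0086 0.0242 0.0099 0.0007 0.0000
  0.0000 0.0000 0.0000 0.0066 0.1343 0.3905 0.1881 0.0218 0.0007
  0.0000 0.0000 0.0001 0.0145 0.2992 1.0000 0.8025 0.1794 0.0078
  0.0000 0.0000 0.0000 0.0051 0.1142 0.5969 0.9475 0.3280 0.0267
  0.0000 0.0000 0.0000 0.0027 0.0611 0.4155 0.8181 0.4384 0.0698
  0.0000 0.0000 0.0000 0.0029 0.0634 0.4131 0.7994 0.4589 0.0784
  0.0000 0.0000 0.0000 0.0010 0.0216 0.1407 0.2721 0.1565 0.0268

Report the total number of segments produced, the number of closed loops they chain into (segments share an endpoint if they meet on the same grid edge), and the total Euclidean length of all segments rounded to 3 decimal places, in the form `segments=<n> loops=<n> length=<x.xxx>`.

segments=16 loops=1 length=12.393

cell (1,4): code 0100 → (1.977,5.000)–(2.000,4.967)
cell (1,5): code 1000 → (2.000,5.042)–(1.977,5.000)
cell (2,4): code 0110 → (2.000,4.967)–(3.000,4.118)
cell (2,5): code 1101 → (2.316,6.000)–(2.000,5.042)
cell (2,6): code 1000 → (3.000,6.675)–(2.316,6.000)
cell (3,4): code 0110 → (3.000,4.118)–(4.000,4.555)
cell (3,6): code 1001 → (4.000,6.913)–(3.000,6.675)
cell (4,4): code 0110 → (4.000,4.555)–(5.000,4.905)
cell (4,6): code 1101 → (4.489,7.000)–(4.000,6.913)
cell (4,7): code 1000 → (5.000,7.153)–(4.489,7.000)
cell (5,4): code 0110 → (5.000,4.905)–(6.000,4.911)
cell (5,7): code 1001 → (6.000,7.202)–(5.000,7.153)
cell (6,4): code 0010 → (6.000,4.911)–(6.114,5.000)
cell (6,5): code 0011 → (6.114,5.000)–(6.792,6.000)
cell (6,6): code 0011 → (6.792,6.000)–(6.254,7.000)
cell (6,7): code 0001 → (6.254,7.000)–(6.000,7.202)
total: 16 segments, chained into 1 closed loop(s), length Σ = 12.392603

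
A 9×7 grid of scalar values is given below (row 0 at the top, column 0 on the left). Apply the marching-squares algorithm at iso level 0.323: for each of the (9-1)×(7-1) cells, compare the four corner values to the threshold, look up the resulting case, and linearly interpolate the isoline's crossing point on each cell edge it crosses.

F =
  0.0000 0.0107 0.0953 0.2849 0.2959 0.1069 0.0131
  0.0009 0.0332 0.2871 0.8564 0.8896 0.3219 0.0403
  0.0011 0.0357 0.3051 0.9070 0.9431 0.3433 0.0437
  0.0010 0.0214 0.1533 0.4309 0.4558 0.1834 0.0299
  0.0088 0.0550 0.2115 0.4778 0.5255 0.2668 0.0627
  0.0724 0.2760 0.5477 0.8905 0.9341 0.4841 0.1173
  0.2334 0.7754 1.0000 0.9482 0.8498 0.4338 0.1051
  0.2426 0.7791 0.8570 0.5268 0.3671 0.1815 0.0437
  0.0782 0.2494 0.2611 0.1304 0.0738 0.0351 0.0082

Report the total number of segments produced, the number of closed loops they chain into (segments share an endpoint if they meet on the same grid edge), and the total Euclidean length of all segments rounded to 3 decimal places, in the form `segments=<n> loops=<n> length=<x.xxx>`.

segments=26 loops=1 length=22.438

cell (0,2): code 0100 → (0.067,3.000)–(1.000,2.063)
cell (0,3): code 1100 → (0.046,4.000)–(0.067,3.000)
cell (0,4): code 1000 → (1.000,4.998)–(0.046,4.000)
cell (1,2): code 0110 → (1.000,2.063)–(2.000,2.030)
cell (1,4): code 1101 → (1.051,5.000)–(1.000,4.998)
cell (1,5): code 1000 → (2.000,5.068)–(1.051,5.000)
cell (2,2): code 0110 → (2.000,2.030)–(3.000,2.611)
cell (2,4): code 1011 → (3.000,4.488)–(2.127,5.000)
cell (2,5): code 0001 → (2.127,5.000)–(2.000,5.068)
cell (3,2): code 0110 → (3.000,2.611)–(4.000,2.419)
cell (3,4): code 1001 → (4.000,4.783)–(3.000,4.488)
cell (4,1): code 0100 → (4.332,2.000)–(5.000,1.173)
cell (4,2): code 1110 → (4.000,2.419)–(4.332,2.000)
cell (4,4): code 1101 → (4.259,5.000)–(4.000,4.783)
cell (4,5): code 1000 → (5.000,5.439)–(4.259,5.000)
cell (5,0): code 0100 → (5.094,1.000)–(6.000,0.165)
cell (5,1): code 1110 → (5.000,1.173)–(5.094,1.000)
cell (5,5): code 1001 → (6.000,5.337)–(5.000,5.439)
cell (6,0): code 0110 → (6.000,0.165)–(7.000,0.150)
cell (6,4): code 1011 → (7.000,4.238)–(6.439,5.000)
cell (6,5): code 0001 → (6.439,5.000)–(6.000,5.337)
cell (7,0): code 0010 → (7.000,0.150)–(7.861,1.000)
cell (7,1): code 0011 → (7.861,1.000)–(7.896,2.000)
cell (7,2): code 0011 → (7.896,2.000)–(7.514,3.000)
cell (7,3): code 0011 → (7.514,3.000)–(7.150,4.000)
cell (7,4): code 0001 → (7.150,4.000)–(7.000,4.238)
total: 26 segments, chained into 1 closed loop(s), length Σ = 22.438196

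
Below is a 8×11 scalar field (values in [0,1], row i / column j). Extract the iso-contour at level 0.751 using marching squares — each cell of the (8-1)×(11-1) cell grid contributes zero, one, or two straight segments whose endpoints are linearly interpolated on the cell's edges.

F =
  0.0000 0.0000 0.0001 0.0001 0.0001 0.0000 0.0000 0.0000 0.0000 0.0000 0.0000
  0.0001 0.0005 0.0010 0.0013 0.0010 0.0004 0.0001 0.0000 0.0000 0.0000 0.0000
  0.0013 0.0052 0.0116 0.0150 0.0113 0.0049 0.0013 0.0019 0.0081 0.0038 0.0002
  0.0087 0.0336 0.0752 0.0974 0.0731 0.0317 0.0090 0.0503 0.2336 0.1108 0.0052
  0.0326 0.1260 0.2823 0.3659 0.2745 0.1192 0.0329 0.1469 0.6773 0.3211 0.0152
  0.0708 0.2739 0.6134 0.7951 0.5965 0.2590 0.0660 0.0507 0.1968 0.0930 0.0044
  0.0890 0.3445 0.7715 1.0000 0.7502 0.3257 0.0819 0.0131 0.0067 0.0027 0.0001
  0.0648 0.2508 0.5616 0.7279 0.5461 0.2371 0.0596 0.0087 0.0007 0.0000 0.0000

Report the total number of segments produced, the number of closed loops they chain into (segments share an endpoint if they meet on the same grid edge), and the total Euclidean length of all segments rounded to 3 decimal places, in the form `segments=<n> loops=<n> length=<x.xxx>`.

segments=8 loops=1 length=5.819

cell (4,2): code 0100 → (4.897,3.000)–(5.000,2.757)
cell (4,3): code 1000 → (5.000,3.222)–(4.897,3.000)
cell (5,1): code 0100 → (5.870,2.000)–(6.000,1.952)
cell (5,2): code 1110 → (5.000,2.757)–(5.870,2.000)
cell (5,3): code 1001 → (6.000,3.997)–(5.000,3.222)
cell (6,1): code 0010 → (6.000,1.952)–(6.098,2.000)
cell (6,2): code 0011 → (6.098,2.000)–(6.915,3.000)
cell (6,3): code 0001 → (6.915,3.000)–(6.000,3.997)
total: 8 segments, chained into 1 closed loop(s), length Σ = 5.818753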